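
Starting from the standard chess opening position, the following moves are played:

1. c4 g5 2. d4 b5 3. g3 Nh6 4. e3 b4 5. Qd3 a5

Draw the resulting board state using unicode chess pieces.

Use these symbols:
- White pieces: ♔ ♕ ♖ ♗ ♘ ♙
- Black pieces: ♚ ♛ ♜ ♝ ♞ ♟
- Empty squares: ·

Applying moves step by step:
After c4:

♜ ♞ ♝ ♛ ♚ ♝ ♞ ♜
♟ ♟ ♟ ♟ ♟ ♟ ♟ ♟
· · · · · · · ·
· · · · · · · ·
· · ♙ · · · · ·
· · · · · · · ·
♙ ♙ · ♙ ♙ ♙ ♙ ♙
♖ ♘ ♗ ♕ ♔ ♗ ♘ ♖


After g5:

♜ ♞ ♝ ♛ ♚ ♝ ♞ ♜
♟ ♟ ♟ ♟ ♟ ♟ · ♟
· · · · · · · ·
· · · · · · ♟ ·
· · ♙ · · · · ·
· · · · · · · ·
♙ ♙ · ♙ ♙ ♙ ♙ ♙
♖ ♘ ♗ ♕ ♔ ♗ ♘ ♖


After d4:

♜ ♞ ♝ ♛ ♚ ♝ ♞ ♜
♟ ♟ ♟ ♟ ♟ ♟ · ♟
· · · · · · · ·
· · · · · · ♟ ·
· · ♙ ♙ · · · ·
· · · · · · · ·
♙ ♙ · · ♙ ♙ ♙ ♙
♖ ♘ ♗ ♕ ♔ ♗ ♘ ♖


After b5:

♜ ♞ ♝ ♛ ♚ ♝ ♞ ♜
♟ · ♟ ♟ ♟ ♟ · ♟
· · · · · · · ·
· ♟ · · · · ♟ ·
· · ♙ ♙ · · · ·
· · · · · · · ·
♙ ♙ · · ♙ ♙ ♙ ♙
♖ ♘ ♗ ♕ ♔ ♗ ♘ ♖


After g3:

♜ ♞ ♝ ♛ ♚ ♝ ♞ ♜
♟ · ♟ ♟ ♟ ♟ · ♟
· · · · · · · ·
· ♟ · · · · ♟ ·
· · ♙ ♙ · · · ·
· · · · · · ♙ ·
♙ ♙ · · ♙ ♙ · ♙
♖ ♘ ♗ ♕ ♔ ♗ ♘ ♖


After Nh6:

♜ ♞ ♝ ♛ ♚ ♝ · ♜
♟ · ♟ ♟ ♟ ♟ · ♟
· · · · · · · ♞
· ♟ · · · · ♟ ·
· · ♙ ♙ · · · ·
· · · · · · ♙ ·
♙ ♙ · · ♙ ♙ · ♙
♖ ♘ ♗ ♕ ♔ ♗ ♘ ♖


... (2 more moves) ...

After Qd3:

♜ ♞ ♝ ♛ ♚ ♝ · ♜
♟ · ♟ ♟ ♟ ♟ · ♟
· · · · · · · ♞
· · · · · · ♟ ·
· ♟ ♙ ♙ · · · ·
· · · ♕ ♙ · ♙ ·
♙ ♙ · · · ♙ · ♙
♖ ♘ ♗ · ♔ ♗ ♘ ♖


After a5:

♜ ♞ ♝ ♛ ♚ ♝ · ♜
· · ♟ ♟ ♟ ♟ · ♟
· · · · · · · ♞
♟ · · · · · ♟ ·
· ♟ ♙ ♙ · · · ·
· · · ♕ ♙ · ♙ ·
♙ ♙ · · · ♙ · ♙
♖ ♘ ♗ · ♔ ♗ ♘ ♖



  a b c d e f g h
  ─────────────────
8│♜ ♞ ♝ ♛ ♚ ♝ · ♜│8
7│· · ♟ ♟ ♟ ♟ · ♟│7
6│· · · · · · · ♞│6
5│♟ · · · · · ♟ ·│5
4│· ♟ ♙ ♙ · · · ·│4
3│· · · ♕ ♙ · ♙ ·│3
2│♙ ♙ · · · ♙ · ♙│2
1│♖ ♘ ♗ · ♔ ♗ ♘ ♖│1
  ─────────────────
  a b c d e f g h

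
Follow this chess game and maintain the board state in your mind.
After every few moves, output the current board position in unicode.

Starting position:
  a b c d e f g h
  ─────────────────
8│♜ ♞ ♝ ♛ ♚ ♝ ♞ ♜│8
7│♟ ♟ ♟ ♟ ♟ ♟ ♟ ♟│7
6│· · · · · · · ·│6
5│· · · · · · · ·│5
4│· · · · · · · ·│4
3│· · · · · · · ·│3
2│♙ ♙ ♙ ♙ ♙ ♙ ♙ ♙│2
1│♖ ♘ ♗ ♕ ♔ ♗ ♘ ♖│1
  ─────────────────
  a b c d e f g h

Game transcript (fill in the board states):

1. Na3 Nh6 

  a b c d e f g h
  ─────────────────
8│♜ ♞ ♝ ♛ ♚ ♝ · ♜│8
7│♟ ♟ ♟ ♟ ♟ ♟ ♟ ♟│7
6│· · · · · · · ♞│6
5│· · · · · · · ·│5
4│· · · · · · · ·│4
3│♘ · · · · · · ·│3
2│♙ ♙ ♙ ♙ ♙ ♙ ♙ ♙│2
1│♖ · ♗ ♕ ♔ ♗ ♘ ♖│1
  ─────────────────
  a b c d e f g h

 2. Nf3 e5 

  a b c d e f g h
  ─────────────────
8│♜ ♞ ♝ ♛ ♚ ♝ · ♜│8
7│♟ ♟ ♟ ♟ · ♟ ♟ ♟│7
6│· · · · · · · ♞│6
5│· · · · ♟ · · ·│5
4│· · · · · · · ·│4
3│♘ · · · · ♘ · ·│3
2│♙ ♙ ♙ ♙ ♙ ♙ ♙ ♙│2
1│♖ · ♗ ♕ ♔ ♗ · ♖│1
  ─────────────────
  a b c d e f g h

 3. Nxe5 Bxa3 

  a b c d e f g h
  ─────────────────
8│♜ ♞ ♝ ♛ ♚ · · ♜│8
7│♟ ♟ ♟ ♟ · ♟ ♟ ♟│7
6│· · · · · · · ♞│6
5│· · · · ♘ · · ·│5
4│· · · · · · · ·│4
3│♝ · · · · · · ·│3
2│♙ ♙ ♙ ♙ ♙ ♙ ♙ ♙│2
1│♖ · ♗ ♕ ♔ ♗ · ♖│1
  ─────────────────
  a b c d e f g h

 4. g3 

  a b c d e f g h
  ─────────────────
8│♜ ♞ ♝ ♛ ♚ · · ♜│8
7│♟ ♟ ♟ ♟ · ♟ ♟ ♟│7
6│· · · · · · · ♞│6
5│· · · · ♘ · · ·│5
4│· · · · · · · ·│4
3│♝ · · · · · ♙ ·│3
2│♙ ♙ ♙ ♙ ♙ ♙ · ♙│2
1│♖ · ♗ ♕ ♔ ♗ · ♖│1
  ─────────────────
  a b c d e f g h


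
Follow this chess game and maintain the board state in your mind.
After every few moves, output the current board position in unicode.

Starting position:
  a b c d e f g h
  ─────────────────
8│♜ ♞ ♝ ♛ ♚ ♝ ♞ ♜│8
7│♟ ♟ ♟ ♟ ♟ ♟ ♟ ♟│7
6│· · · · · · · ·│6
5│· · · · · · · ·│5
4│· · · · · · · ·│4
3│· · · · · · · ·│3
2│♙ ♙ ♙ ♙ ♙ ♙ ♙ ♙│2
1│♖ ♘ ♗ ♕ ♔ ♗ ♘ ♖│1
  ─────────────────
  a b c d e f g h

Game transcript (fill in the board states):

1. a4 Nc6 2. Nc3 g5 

  a b c d e f g h
  ─────────────────
8│♜ · ♝ ♛ ♚ ♝ ♞ ♜│8
7│♟ ♟ ♟ ♟ ♟ ♟ · ♟│7
6│· · ♞ · · · · ·│6
5│· · · · · · ♟ ·│5
4│♙ · · · · · · ·│4
3│· · ♘ · · · · ·│3
2│· ♙ ♙ ♙ ♙ ♙ ♙ ♙│2
1│♖ · ♗ ♕ ♔ ♗ ♘ ♖│1
  ─────────────────
  a b c d e f g h

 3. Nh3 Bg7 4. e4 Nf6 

  a b c d e f g h
  ─────────────────
8│♜ · ♝ ♛ ♚ · · ♜│8
7│♟ ♟ ♟ ♟ ♟ ♟ ♝ ♟│7
6│· · ♞ · · ♞ · ·│6
5│· · · · · · ♟ ·│5
4│♙ · · · ♙ · · ·│4
3│· · ♘ · · · · ♘│3
2│· ♙ ♙ ♙ · ♙ ♙ ♙│2
1│♖ · ♗ ♕ ♔ ♗ · ♖│1
  ─────────────────
  a b c d e f g h

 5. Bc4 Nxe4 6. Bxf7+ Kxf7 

  a b c d e f g h
  ─────────────────
8│♜ · ♝ ♛ · · · ♜│8
7│♟ ♟ ♟ ♟ ♟ ♚ ♝ ♟│7
6│· · ♞ · · · · ·│6
5│· · · · · · ♟ ·│5
4│♙ · · · ♞ · · ·│4
3│· · ♘ · · · · ♘│3
2│· ♙ ♙ ♙ · ♙ ♙ ♙│2
1│♖ · ♗ ♕ ♔ · · ♖│1
  ─────────────────
  a b c d e f g h

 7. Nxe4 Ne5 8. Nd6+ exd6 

  a b c d e f g h
  ─────────────────
8│♜ · ♝ ♛ · · · ♜│8
7│♟ ♟ ♟ ♟ · ♚ ♝ ♟│7
6│· · · ♟ · · · ·│6
5│· · · · ♞ · ♟ ·│5
4│♙ · · · · · · ·│4
3│· · · · · · · ♘│3
2│· ♙ ♙ ♙ · ♙ ♙ ♙│2
1│♖ · ♗ ♕ ♔ · · ♖│1
  ─────────────────
  a b c d e f g h

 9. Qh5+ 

  a b c d e f g h
  ─────────────────
8│♜ · ♝ ♛ · · · ♜│8
7│♟ ♟ ♟ ♟ · ♚ ♝ ♟│7
6│· · · ♟ · · · ·│6
5│· · · · ♞ · ♟ ♕│5
4│♙ · · · · · · ·│4
3│· · · · · · · ♘│3
2│· ♙ ♙ ♙ · ♙ ♙ ♙│2
1│♖ · ♗ · ♔ · · ♖│1
  ─────────────────
  a b c d e f g h


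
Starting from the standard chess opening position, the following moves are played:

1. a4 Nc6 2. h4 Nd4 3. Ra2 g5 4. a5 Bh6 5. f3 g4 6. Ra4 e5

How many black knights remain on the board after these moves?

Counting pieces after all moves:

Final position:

  a b c d e f g h
  ─────────────────
8│♜ · ♝ ♛ ♚ · ♞ ♜│8
7│♟ ♟ ♟ ♟ · ♟ · ♟│7
6│· · · · · · · ♝│6
5│♙ · · · ♟ · · ·│5
4│♖ · · ♞ · · ♟ ♙│4
3│· · · · · ♙ · ·│3
2│· ♙ ♙ ♙ ♙ · ♙ ·│2
1│· ♘ ♗ ♕ ♔ ♗ ♘ ♖│1
  ─────────────────
  a b c d e f g h


2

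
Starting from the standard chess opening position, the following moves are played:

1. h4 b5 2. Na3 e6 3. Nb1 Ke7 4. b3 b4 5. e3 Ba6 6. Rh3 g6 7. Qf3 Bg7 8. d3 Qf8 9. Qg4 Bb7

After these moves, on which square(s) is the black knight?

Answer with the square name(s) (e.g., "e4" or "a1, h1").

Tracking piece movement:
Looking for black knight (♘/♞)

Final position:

  a b c d e f g h
  ─────────────────
8│♜ ♞ · · · ♛ ♞ ♜│8
7│♟ ♝ ♟ ♟ ♚ ♟ ♝ ♟│7
6│· · · · ♟ · ♟ ·│6
5│· · · · · · · ·│5
4│· ♟ · · · · ♕ ♙│4
3│· ♙ · ♙ ♙ · · ♖│3
2│♙ · ♙ · · ♙ ♙ ·│2
1│♖ ♘ ♗ · ♔ ♗ ♘ ·│1
  ─────────────────
  a b c d e f g h


b8, g8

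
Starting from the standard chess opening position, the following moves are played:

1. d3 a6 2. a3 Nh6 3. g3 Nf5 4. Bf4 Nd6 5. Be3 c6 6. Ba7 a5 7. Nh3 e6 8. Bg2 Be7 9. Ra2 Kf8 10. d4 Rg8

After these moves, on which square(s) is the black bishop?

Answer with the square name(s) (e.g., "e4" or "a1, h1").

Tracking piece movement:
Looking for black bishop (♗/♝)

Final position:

  a b c d e f g h
  ─────────────────
8│♜ ♞ ♝ ♛ · ♚ ♜ ·│8
7│♗ ♟ · ♟ ♝ ♟ ♟ ♟│7
6│· · ♟ ♞ ♟ · · ·│6
5│♟ · · · · · · ·│5
4│· · · ♙ · · · ·│4
3│♙ · · · · · ♙ ♘│3
2│♖ ♙ ♙ · ♙ ♙ ♗ ♙│2
1│· ♘ · ♕ ♔ · · ♖│1
  ─────────────────
  a b c d e f g h


c8, e7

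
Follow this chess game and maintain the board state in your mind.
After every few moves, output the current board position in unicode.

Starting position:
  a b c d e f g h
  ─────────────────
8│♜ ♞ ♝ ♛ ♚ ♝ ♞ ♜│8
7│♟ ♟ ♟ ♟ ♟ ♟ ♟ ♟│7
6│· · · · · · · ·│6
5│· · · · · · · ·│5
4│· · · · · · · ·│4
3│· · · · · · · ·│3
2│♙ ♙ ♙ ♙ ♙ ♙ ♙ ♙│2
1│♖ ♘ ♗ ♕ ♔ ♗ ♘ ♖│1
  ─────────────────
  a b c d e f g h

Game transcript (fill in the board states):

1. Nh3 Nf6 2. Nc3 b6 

  a b c d e f g h
  ─────────────────
8│♜ ♞ ♝ ♛ ♚ ♝ · ♜│8
7│♟ · ♟ ♟ ♟ ♟ ♟ ♟│7
6│· ♟ · · · ♞ · ·│6
5│· · · · · · · ·│5
4│· · · · · · · ·│4
3│· · ♘ · · · · ♘│3
2│♙ ♙ ♙ ♙ ♙ ♙ ♙ ♙│2
1│♖ · ♗ ♕ ♔ ♗ · ♖│1
  ─────────────────
  a b c d e f g h

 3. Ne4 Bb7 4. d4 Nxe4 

  a b c d e f g h
  ─────────────────
8│♜ ♞ · ♛ ♚ ♝ · ♜│8
7│♟ ♝ ♟ ♟ ♟ ♟ ♟ ♟│7
6│· ♟ · · · · · ·│6
5│· · · · · · · ·│5
4│· · · ♙ ♞ · · ·│4
3│· · · · · · · ♘│3
2│♙ ♙ ♙ · ♙ ♙ ♙ ♙│2
1│♖ · ♗ ♕ ♔ ♗ · ♖│1
  ─────────────────
  a b c d e f g h

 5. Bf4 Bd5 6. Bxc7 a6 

  a b c d e f g h
  ─────────────────
8│♜ ♞ · ♛ ♚ ♝ · ♜│8
7│· · ♗ ♟ ♟ ♟ ♟ ♟│7
6│♟ ♟ · · · · · ·│6
5│· · · ♝ · · · ·│5
4│· · · ♙ ♞ · · ·│4
3│· · · · · · · ♘│3
2│♙ ♙ ♙ · ♙ ♙ ♙ ♙│2
1│♖ · · ♕ ♔ ♗ · ♖│1
  ─────────────────
  a b c d e f g h

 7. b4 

  a b c d e f g h
  ─────────────────
8│♜ ♞ · ♛ ♚ ♝ · ♜│8
7│· · ♗ ♟ ♟ ♟ ♟ ♟│7
6│♟ ♟ · · · · · ·│6
5│· · · ♝ · · · ·│5
4│· ♙ · ♙ ♞ · · ·│4
3│· · · · · · · ♘│3
2│♙ · ♙ · ♙ ♙ ♙ ♙│2
1│♖ · · ♕ ♔ ♗ · ♖│1
  ─────────────────
  a b c d e f g h


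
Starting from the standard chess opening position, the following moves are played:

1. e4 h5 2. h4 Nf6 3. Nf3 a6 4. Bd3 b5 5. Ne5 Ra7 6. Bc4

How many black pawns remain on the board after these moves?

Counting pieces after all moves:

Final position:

  a b c d e f g h
  ─────────────────
8│· ♞ ♝ ♛ ♚ ♝ · ♜│8
7│♜ · ♟ ♟ ♟ ♟ ♟ ·│7
6│♟ · · · · ♞ · ·│6
5│· ♟ · · ♘ · · ♟│5
4│· · ♗ · ♙ · · ♙│4
3│· · · · · · · ·│3
2│♙ ♙ ♙ ♙ · ♙ ♙ ·│2
1│♖ ♘ ♗ ♕ ♔ · · ♖│1
  ─────────────────
  a b c d e f g h


8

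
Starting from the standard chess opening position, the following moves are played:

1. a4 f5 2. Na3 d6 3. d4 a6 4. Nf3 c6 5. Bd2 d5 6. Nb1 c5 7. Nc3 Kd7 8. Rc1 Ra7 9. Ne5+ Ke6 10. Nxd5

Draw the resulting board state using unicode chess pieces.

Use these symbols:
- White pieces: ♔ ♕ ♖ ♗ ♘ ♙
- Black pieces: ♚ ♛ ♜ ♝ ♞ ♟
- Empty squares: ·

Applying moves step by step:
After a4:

♜ ♞ ♝ ♛ ♚ ♝ ♞ ♜
♟ ♟ ♟ ♟ ♟ ♟ ♟ ♟
· · · · · · · ·
· · · · · · · ·
♙ · · · · · · ·
· · · · · · · ·
· ♙ ♙ ♙ ♙ ♙ ♙ ♙
♖ ♘ ♗ ♕ ♔ ♗ ♘ ♖


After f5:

♜ ♞ ♝ ♛ ♚ ♝ ♞ ♜
♟ ♟ ♟ ♟ ♟ · ♟ ♟
· · · · · · · ·
· · · · · ♟ · ·
♙ · · · · · · ·
· · · · · · · ·
· ♙ ♙ ♙ ♙ ♙ ♙ ♙
♖ ♘ ♗ ♕ ♔ ♗ ♘ ♖


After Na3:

♜ ♞ ♝ ♛ ♚ ♝ ♞ ♜
♟ ♟ ♟ ♟ ♟ · ♟ ♟
· · · · · · · ·
· · · · · ♟ · ·
♙ · · · · · · ·
♘ · · · · · · ·
· ♙ ♙ ♙ ♙ ♙ ♙ ♙
♖ · ♗ ♕ ♔ ♗ ♘ ♖


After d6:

♜ ♞ ♝ ♛ ♚ ♝ ♞ ♜
♟ ♟ ♟ · ♟ · ♟ ♟
· · · ♟ · · · ·
· · · · · ♟ · ·
♙ · · · · · · ·
♘ · · · · · · ·
· ♙ ♙ ♙ ♙ ♙ ♙ ♙
♖ · ♗ ♕ ♔ ♗ ♘ ♖


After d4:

♜ ♞ ♝ ♛ ♚ ♝ ♞ ♜
♟ ♟ ♟ · ♟ · ♟ ♟
· · · ♟ · · · ·
· · · · · ♟ · ·
♙ · · ♙ · · · ·
♘ · · · · · · ·
· ♙ ♙ · ♙ ♙ ♙ ♙
♖ · ♗ ♕ ♔ ♗ ♘ ♖


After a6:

♜ ♞ ♝ ♛ ♚ ♝ ♞ ♜
· ♟ ♟ · ♟ · ♟ ♟
♟ · · ♟ · · · ·
· · · · · ♟ · ·
♙ · · ♙ · · · ·
♘ · · · · · · ·
· ♙ ♙ · ♙ ♙ ♙ ♙
♖ · ♗ ♕ ♔ ♗ ♘ ♖


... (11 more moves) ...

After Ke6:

· ♞ ♝ ♛ · ♝ ♞ ♜
♜ ♟ · · ♟ · ♟ ♟
♟ · · · ♚ · · ·
· · ♟ ♟ ♘ ♟ · ·
♙ · · ♙ · · · ·
· · ♘ · · · · ·
· ♙ ♙ ♗ ♙ ♙ ♙ ♙
· · ♖ ♕ ♔ ♗ · ♖


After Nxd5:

· ♞ ♝ ♛ · ♝ ♞ ♜
♜ ♟ · · ♟ · ♟ ♟
♟ · · · ♚ · · ·
· · ♟ ♘ ♘ ♟ · ·
♙ · · ♙ · · · ·
· · · · · · · ·
· ♙ ♙ ♗ ♙ ♙ ♙ ♙
· · ♖ ♕ ♔ ♗ · ♖



  a b c d e f g h
  ─────────────────
8│· ♞ ♝ ♛ · ♝ ♞ ♜│8
7│♜ ♟ · · ♟ · ♟ ♟│7
6│♟ · · · ♚ · · ·│6
5│· · ♟ ♘ ♘ ♟ · ·│5
4│♙ · · ♙ · · · ·│4
3│· · · · · · · ·│3
2│· ♙ ♙ ♗ ♙ ♙ ♙ ♙│2
1│· · ♖ ♕ ♔ ♗ · ♖│1
  ─────────────────
  a b c d e f g h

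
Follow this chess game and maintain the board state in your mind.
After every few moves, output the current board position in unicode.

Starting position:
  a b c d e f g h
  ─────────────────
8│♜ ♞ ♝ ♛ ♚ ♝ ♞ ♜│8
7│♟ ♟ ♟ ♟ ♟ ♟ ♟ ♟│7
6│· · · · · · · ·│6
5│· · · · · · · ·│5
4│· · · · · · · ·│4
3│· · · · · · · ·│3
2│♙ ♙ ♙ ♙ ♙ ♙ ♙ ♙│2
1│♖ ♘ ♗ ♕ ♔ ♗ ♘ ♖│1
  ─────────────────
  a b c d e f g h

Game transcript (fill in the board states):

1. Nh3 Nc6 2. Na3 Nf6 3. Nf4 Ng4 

  a b c d e f g h
  ─────────────────
8│♜ · ♝ ♛ ♚ ♝ · ♜│8
7│♟ ♟ ♟ ♟ ♟ ♟ ♟ ♟│7
6│· · ♞ · · · · ·│6
5│· · · · · · · ·│5
4│· · · · · ♘ ♞ ·│4
3│♘ · · · · · · ·│3
2│♙ ♙ ♙ ♙ ♙ ♙ ♙ ♙│2
1│♖ · ♗ ♕ ♔ ♗ · ♖│1
  ─────────────────
  a b c d e f g h

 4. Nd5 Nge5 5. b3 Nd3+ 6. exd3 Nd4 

  a b c d e f g h
  ─────────────────
8│♜ · ♝ ♛ ♚ ♝ · ♜│8
7│♟ ♟ ♟ ♟ ♟ ♟ ♟ ♟│7
6│· · · · · · · ·│6
5│· · · ♘ · · · ·│5
4│· · · ♞ · · · ·│4
3│♘ ♙ · ♙ · · · ·│3
2│♙ · ♙ ♙ · ♙ ♙ ♙│2
1│♖ · ♗ ♕ ♔ ♗ · ♖│1
  ─────────────────
  a b c d e f g h

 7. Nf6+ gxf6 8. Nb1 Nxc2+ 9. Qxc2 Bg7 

  a b c d e f g h
  ─────────────────
8│♜ · ♝ ♛ ♚ · · ♜│8
7│♟ ♟ ♟ ♟ ♟ ♟ ♝ ♟│7
6│· · · · · ♟ · ·│6
5│· · · · · · · ·│5
4│· · · · · · · ·│4
3│· ♙ · ♙ · · · ·│3
2│♙ · ♕ ♙ · ♙ ♙ ♙│2
1│♖ ♘ ♗ · ♔ ♗ · ♖│1
  ─────────────────
  a b c d e f g h

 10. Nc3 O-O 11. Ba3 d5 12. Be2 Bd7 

  a b c d e f g h
  ─────────────────
8│♜ · · ♛ · ♜ ♚ ·│8
7│♟ ♟ ♟ ♝ ♟ ♟ ♝ ♟│7
6│· · · · · ♟ · ·│6
5│· · · ♟ · · · ·│5
4│· · · · · · · ·│4
3│♗ ♙ ♘ ♙ · · · ·│3
2│♙ · ♕ ♙ ♗ ♙ ♙ ♙│2
1│♖ · · · ♔ · · ♖│1
  ─────────────────
  a b c d e f g h

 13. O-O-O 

  a b c d e f g h
  ─────────────────
8│♜ · · ♛ · ♜ ♚ ·│8
7│♟ ♟ ♟ ♝ ♟ ♟ ♝ ♟│7
6│· · · · · ♟ · ·│6
5│· · · ♟ · · · ·│5
4│· · · · · · · ·│4
3│♗ ♙ ♘ ♙ · · · ·│3
2│♙ · ♕ ♙ ♗ ♙ ♙ ♙│2
1│· · ♔ ♖ · · · ♖│1
  ─────────────────
  a b c d e f g h


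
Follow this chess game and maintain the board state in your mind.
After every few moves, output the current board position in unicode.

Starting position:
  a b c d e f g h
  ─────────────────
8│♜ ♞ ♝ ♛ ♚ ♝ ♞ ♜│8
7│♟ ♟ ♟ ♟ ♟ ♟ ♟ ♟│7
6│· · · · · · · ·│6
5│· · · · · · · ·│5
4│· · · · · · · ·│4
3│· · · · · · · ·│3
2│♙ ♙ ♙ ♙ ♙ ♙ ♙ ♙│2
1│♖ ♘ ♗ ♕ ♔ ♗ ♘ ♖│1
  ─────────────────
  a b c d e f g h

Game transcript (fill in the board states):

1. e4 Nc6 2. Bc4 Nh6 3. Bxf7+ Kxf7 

  a b c d e f g h
  ─────────────────
8│♜ · ♝ ♛ · ♝ · ♜│8
7│♟ ♟ ♟ ♟ ♟ ♚ ♟ ♟│7
6│· · ♞ · · · · ♞│6
5│· · · · · · · ·│5
4│· · · · ♙ · · ·│4
3│· · · · · · · ·│3
2│♙ ♙ ♙ ♙ · ♙ ♙ ♙│2
1│♖ ♘ ♗ ♕ ♔ · ♘ ♖│1
  ─────────────────
  a b c d e f g h

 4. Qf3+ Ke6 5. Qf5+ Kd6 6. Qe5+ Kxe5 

  a b c d e f g h
  ─────────────────
8│♜ · ♝ ♛ · ♝ · ♜│8
7│♟ ♟ ♟ ♟ ♟ · ♟ ♟│7
6│· · ♞ · · · · ♞│6
5│· · · · ♚ · · ·│5
4│· · · · ♙ · · ·│4
3│· · · · · · · ·│3
2│♙ ♙ ♙ ♙ · ♙ ♙ ♙│2
1│♖ ♘ ♗ · ♔ · ♘ ♖│1
  ─────────────────
  a b c d e f g h

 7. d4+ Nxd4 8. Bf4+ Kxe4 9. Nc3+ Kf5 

  a b c d e f g h
  ─────────────────
8│♜ · ♝ ♛ · ♝ · ♜│8
7│♟ ♟ ♟ ♟ ♟ · ♟ ♟│7
6│· · · · · · · ♞│6
5│· · · · · ♚ · ·│5
4│· · · ♞ · ♗ · ·│4
3│· · ♘ · · · · ·│3
2│♙ ♙ ♙ · · ♙ ♙ ♙│2
1│♖ · · · ♔ · ♘ ♖│1
  ─────────────────
  a b c d e f g h

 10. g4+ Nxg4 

  a b c d e f g h
  ─────────────────
8│♜ · ♝ ♛ · ♝ · ♜│8
7│♟ ♟ ♟ ♟ ♟ · ♟ ♟│7
6│· · · · · · · ·│6
5│· · · · · ♚ · ·│5
4│· · · ♞ · ♗ ♞ ·│4
3│· · ♘ · · · · ·│3
2│♙ ♙ ♙ · · ♙ · ♙│2
1│♖ · · · ♔ · ♘ ♖│1
  ─────────────────
  a b c d e f g h


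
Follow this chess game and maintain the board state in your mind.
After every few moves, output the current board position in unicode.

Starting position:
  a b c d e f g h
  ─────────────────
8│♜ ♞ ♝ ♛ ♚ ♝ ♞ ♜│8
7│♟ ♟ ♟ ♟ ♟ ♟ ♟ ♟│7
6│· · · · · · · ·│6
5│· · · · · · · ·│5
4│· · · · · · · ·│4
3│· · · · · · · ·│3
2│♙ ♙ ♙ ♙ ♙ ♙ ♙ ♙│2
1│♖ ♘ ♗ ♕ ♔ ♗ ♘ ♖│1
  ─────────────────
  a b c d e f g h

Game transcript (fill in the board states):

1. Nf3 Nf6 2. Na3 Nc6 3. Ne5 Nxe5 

  a b c d e f g h
  ─────────────────
8│♜ · ♝ ♛ ♚ ♝ · ♜│8
7│♟ ♟ ♟ ♟ ♟ ♟ ♟ ♟│7
6│· · · · · ♞ · ·│6
5│· · · · ♞ · · ·│5
4│· · · · · · · ·│4
3│♘ · · · · · · ·│3
2│♙ ♙ ♙ ♙ ♙ ♙ ♙ ♙│2
1│♖ · ♗ ♕ ♔ ♗ · ♖│1
  ─────────────────
  a b c d e f g h

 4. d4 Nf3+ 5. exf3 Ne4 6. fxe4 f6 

  a b c d e f g h
  ─────────────────
8│♜ · ♝ ♛ ♚ ♝ · ♜│8
7│♟ ♟ ♟ ♟ ♟ · ♟ ♟│7
6│· · · · · ♟ · ·│6
5│· · · · · · · ·│5
4│· · · ♙ ♙ · · ·│4
3│♘ · · · · · · ·│3
2│♙ ♙ ♙ · · ♙ ♙ ♙│2
1│♖ · ♗ ♕ ♔ ♗ · ♖│1
  ─────────────────
  a b c d e f g h

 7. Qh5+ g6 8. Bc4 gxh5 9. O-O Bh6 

  a b c d e f g h
  ─────────────────
8│♜ · ♝ ♛ ♚ · · ♜│8
7│♟ ♟ ♟ ♟ ♟ · · ♟│7
6│· · · · · ♟ · ♝│6
5│· · · · · · · ♟│5
4│· · ♗ ♙ ♙ · · ·│4
3│♘ · · · · · · ·│3
2│♙ ♙ ♙ · · ♙ ♙ ♙│2
1│♖ · ♗ · · ♖ ♔ ·│1
  ─────────────────
  a b c d e f g h

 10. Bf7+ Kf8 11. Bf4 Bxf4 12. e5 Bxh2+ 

  a b c d e f g h
  ─────────────────
8│♜ · ♝ ♛ · ♚ · ♜│8
7│♟ ♟ ♟ ♟ ♟ ♗ · ♟│7
6│· · · · · ♟ · ·│6
5│· · · · ♙ · · ♟│5
4│· · · ♙ · · · ·│4
3│♘ · · · · · · ·│3
2│♙ ♙ ♙ · · ♙ ♙ ♝│2
1│♖ · · · · ♖ ♔ ·│1
  ─────────────────
  a b c d e f g h

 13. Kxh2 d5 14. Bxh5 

  a b c d e f g h
  ─────────────────
8│♜ · ♝ ♛ · ♚ · ♜│8
7│♟ ♟ ♟ · ♟ · · ♟│7
6│· · · · · ♟ · ·│6
5│· · · ♟ ♙ · · ♗│5
4│· · · ♙ · · · ·│4
3│♘ · · · · · · ·│3
2│♙ ♙ ♙ · · ♙ ♙ ♔│2
1│♖ · · · · ♖ · ·│1
  ─────────────────
  a b c d e f g h


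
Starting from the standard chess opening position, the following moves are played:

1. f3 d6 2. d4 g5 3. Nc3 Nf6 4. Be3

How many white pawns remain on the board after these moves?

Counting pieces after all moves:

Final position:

  a b c d e f g h
  ─────────────────
8│♜ ♞ ♝ ♛ ♚ ♝ · ♜│8
7│♟ ♟ ♟ · ♟ ♟ · ♟│7
6│· · · ♟ · ♞ · ·│6
5│· · · · · · ♟ ·│5
4│· · · ♙ · · · ·│4
3│· · ♘ · ♗ ♙ · ·│3
2│♙ ♙ ♙ · ♙ · ♙ ♙│2
1│♖ · · ♕ ♔ ♗ ♘ ♖│1
  ─────────────────
  a b c d e f g h


8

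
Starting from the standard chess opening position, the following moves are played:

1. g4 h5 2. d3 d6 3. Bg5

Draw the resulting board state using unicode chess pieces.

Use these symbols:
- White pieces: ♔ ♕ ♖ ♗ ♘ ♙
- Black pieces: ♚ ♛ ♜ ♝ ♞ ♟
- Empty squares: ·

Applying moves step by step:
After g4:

♜ ♞ ♝ ♛ ♚ ♝ ♞ ♜
♟ ♟ ♟ ♟ ♟ ♟ ♟ ♟
· · · · · · · ·
· · · · · · · ·
· · · · · · ♙ ·
· · · · · · · ·
♙ ♙ ♙ ♙ ♙ ♙ · ♙
♖ ♘ ♗ ♕ ♔ ♗ ♘ ♖


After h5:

♜ ♞ ♝ ♛ ♚ ♝ ♞ ♜
♟ ♟ ♟ ♟ ♟ ♟ ♟ ·
· · · · · · · ·
· · · · · · · ♟
· · · · · · ♙ ·
· · · · · · · ·
♙ ♙ ♙ ♙ ♙ ♙ · ♙
♖ ♘ ♗ ♕ ♔ ♗ ♘ ♖


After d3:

♜ ♞ ♝ ♛ ♚ ♝ ♞ ♜
♟ ♟ ♟ ♟ ♟ ♟ ♟ ·
· · · · · · · ·
· · · · · · · ♟
· · · · · · ♙ ·
· · · ♙ · · · ·
♙ ♙ ♙ · ♙ ♙ · ♙
♖ ♘ ♗ ♕ ♔ ♗ ♘ ♖


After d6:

♜ ♞ ♝ ♛ ♚ ♝ ♞ ♜
♟ ♟ ♟ · ♟ ♟ ♟ ·
· · · ♟ · · · ·
· · · · · · · ♟
· · · · · · ♙ ·
· · · ♙ · · · ·
♙ ♙ ♙ · ♙ ♙ · ♙
♖ ♘ ♗ ♕ ♔ ♗ ♘ ♖


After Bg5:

♜ ♞ ♝ ♛ ♚ ♝ ♞ ♜
♟ ♟ ♟ · ♟ ♟ ♟ ·
· · · ♟ · · · ·
· · · · · · ♗ ♟
· · · · · · ♙ ·
· · · ♙ · · · ·
♙ ♙ ♙ · ♙ ♙ · ♙
♖ ♘ · ♕ ♔ ♗ ♘ ♖



  a b c d e f g h
  ─────────────────
8│♜ ♞ ♝ ♛ ♚ ♝ ♞ ♜│8
7│♟ ♟ ♟ · ♟ ♟ ♟ ·│7
6│· · · ♟ · · · ·│6
5│· · · · · · ♗ ♟│5
4│· · · · · · ♙ ·│4
3│· · · ♙ · · · ·│3
2│♙ ♙ ♙ · ♙ ♙ · ♙│2
1│♖ ♘ · ♕ ♔ ♗ ♘ ♖│1
  ─────────────────
  a b c d e f g h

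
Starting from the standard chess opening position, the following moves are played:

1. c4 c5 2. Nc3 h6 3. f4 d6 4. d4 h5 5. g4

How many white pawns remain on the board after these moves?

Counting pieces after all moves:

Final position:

  a b c d e f g h
  ─────────────────
8│♜ ♞ ♝ ♛ ♚ ♝ ♞ ♜│8
7│♟ ♟ · · ♟ ♟ ♟ ·│7
6│· · · ♟ · · · ·│6
5│· · ♟ · · · · ♟│5
4│· · ♙ ♙ · ♙ ♙ ·│4
3│· · ♘ · · · · ·│3
2│♙ ♙ · · ♙ · · ♙│2
1│♖ · ♗ ♕ ♔ ♗ ♘ ♖│1
  ─────────────────
  a b c d e f g h


8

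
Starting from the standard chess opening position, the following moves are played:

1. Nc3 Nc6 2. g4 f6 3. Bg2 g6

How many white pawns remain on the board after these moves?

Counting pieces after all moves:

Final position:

  a b c d e f g h
  ─────────────────
8│♜ · ♝ ♛ ♚ ♝ ♞ ♜│8
7│♟ ♟ ♟ ♟ ♟ · · ♟│7
6│· · ♞ · · ♟ ♟ ·│6
5│· · · · · · · ·│5
4│· · · · · · ♙ ·│4
3│· · ♘ · · · · ·│3
2│♙ ♙ ♙ ♙ ♙ ♙ ♗ ♙│2
1│♖ · ♗ ♕ ♔ · ♘ ♖│1
  ─────────────────
  a b c d e f g h


8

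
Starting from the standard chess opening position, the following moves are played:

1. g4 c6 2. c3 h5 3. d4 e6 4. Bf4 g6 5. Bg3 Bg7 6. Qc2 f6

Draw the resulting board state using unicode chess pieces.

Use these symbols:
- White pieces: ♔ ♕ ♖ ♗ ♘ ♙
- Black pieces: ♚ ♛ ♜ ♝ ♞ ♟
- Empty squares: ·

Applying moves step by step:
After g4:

♜ ♞ ♝ ♛ ♚ ♝ ♞ ♜
♟ ♟ ♟ ♟ ♟ ♟ ♟ ♟
· · · · · · · ·
· · · · · · · ·
· · · · · · ♙ ·
· · · · · · · ·
♙ ♙ ♙ ♙ ♙ ♙ · ♙
♖ ♘ ♗ ♕ ♔ ♗ ♘ ♖


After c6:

♜ ♞ ♝ ♛ ♚ ♝ ♞ ♜
♟ ♟ · ♟ ♟ ♟ ♟ ♟
· · ♟ · · · · ·
· · · · · · · ·
· · · · · · ♙ ·
· · · · · · · ·
♙ ♙ ♙ ♙ ♙ ♙ · ♙
♖ ♘ ♗ ♕ ♔ ♗ ♘ ♖


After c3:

♜ ♞ ♝ ♛ ♚ ♝ ♞ ♜
♟ ♟ · ♟ ♟ ♟ ♟ ♟
· · ♟ · · · · ·
· · · · · · · ·
· · · · · · ♙ ·
· · ♙ · · · · ·
♙ ♙ · ♙ ♙ ♙ · ♙
♖ ♘ ♗ ♕ ♔ ♗ ♘ ♖


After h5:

♜ ♞ ♝ ♛ ♚ ♝ ♞ ♜
♟ ♟ · ♟ ♟ ♟ ♟ ·
· · ♟ · · · · ·
· · · · · · · ♟
· · · · · · ♙ ·
· · ♙ · · · · ·
♙ ♙ · ♙ ♙ ♙ · ♙
♖ ♘ ♗ ♕ ♔ ♗ ♘ ♖


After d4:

♜ ♞ ♝ ♛ ♚ ♝ ♞ ♜
♟ ♟ · ♟ ♟ ♟ ♟ ·
· · ♟ · · · · ·
· · · · · · · ♟
· · · ♙ · · ♙ ·
· · ♙ · · · · ·
♙ ♙ · · ♙ ♙ · ♙
♖ ♘ ♗ ♕ ♔ ♗ ♘ ♖


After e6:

♜ ♞ ♝ ♛ ♚ ♝ ♞ ♜
♟ ♟ · ♟ · ♟ ♟ ·
· · ♟ · ♟ · · ·
· · · · · · · ♟
· · · ♙ · · ♙ ·
· · ♙ · · · · ·
♙ ♙ · · ♙ ♙ · ♙
♖ ♘ ♗ ♕ ♔ ♗ ♘ ♖


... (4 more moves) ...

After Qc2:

♜ ♞ ♝ ♛ ♚ · ♞ ♜
♟ ♟ · ♟ · ♟ ♝ ·
· · ♟ · ♟ · ♟ ·
· · · · · · · ♟
· · · ♙ · · ♙ ·
· · ♙ · · · ♗ ·
♙ ♙ ♕ · ♙ ♙ · ♙
♖ ♘ · · ♔ ♗ ♘ ♖


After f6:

♜ ♞ ♝ ♛ ♚ · ♞ ♜
♟ ♟ · ♟ · · ♝ ·
· · ♟ · ♟ ♟ ♟ ·
· · · · · · · ♟
· · · ♙ · · ♙ ·
· · ♙ · · · ♗ ·
♙ ♙ ♕ · ♙ ♙ · ♙
♖ ♘ · · ♔ ♗ ♘ ♖



  a b c d e f g h
  ─────────────────
8│♜ ♞ ♝ ♛ ♚ · ♞ ♜│8
7│♟ ♟ · ♟ · · ♝ ·│7
6│· · ♟ · ♟ ♟ ♟ ·│6
5│· · · · · · · ♟│5
4│· · · ♙ · · ♙ ·│4
3│· · ♙ · · · ♗ ·│3
2│♙ ♙ ♕ · ♙ ♙ · ♙│2
1│♖ ♘ · · ♔ ♗ ♘ ♖│1
  ─────────────────
  a b c d e f g h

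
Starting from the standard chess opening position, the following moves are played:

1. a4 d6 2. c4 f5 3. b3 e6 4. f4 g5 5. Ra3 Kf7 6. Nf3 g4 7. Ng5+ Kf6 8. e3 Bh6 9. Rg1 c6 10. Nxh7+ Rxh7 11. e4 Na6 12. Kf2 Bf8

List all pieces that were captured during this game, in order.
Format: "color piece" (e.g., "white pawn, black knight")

Tracking captures:
  Nxh7+: captured black pawn
  Rxh7: captured white knight

black pawn, white knight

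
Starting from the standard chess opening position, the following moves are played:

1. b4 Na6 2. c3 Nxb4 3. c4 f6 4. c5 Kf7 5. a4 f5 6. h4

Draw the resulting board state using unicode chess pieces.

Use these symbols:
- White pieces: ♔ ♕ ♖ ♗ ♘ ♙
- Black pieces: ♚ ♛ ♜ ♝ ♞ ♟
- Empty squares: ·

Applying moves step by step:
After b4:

♜ ♞ ♝ ♛ ♚ ♝ ♞ ♜
♟ ♟ ♟ ♟ ♟ ♟ ♟ ♟
· · · · · · · ·
· · · · · · · ·
· ♙ · · · · · ·
· · · · · · · ·
♙ · ♙ ♙ ♙ ♙ ♙ ♙
♖ ♘ ♗ ♕ ♔ ♗ ♘ ♖


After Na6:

♜ · ♝ ♛ ♚ ♝ ♞ ♜
♟ ♟ ♟ ♟ ♟ ♟ ♟ ♟
♞ · · · · · · ·
· · · · · · · ·
· ♙ · · · · · ·
· · · · · · · ·
♙ · ♙ ♙ ♙ ♙ ♙ ♙
♖ ♘ ♗ ♕ ♔ ♗ ♘ ♖


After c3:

♜ · ♝ ♛ ♚ ♝ ♞ ♜
♟ ♟ ♟ ♟ ♟ ♟ ♟ ♟
♞ · · · · · · ·
· · · · · · · ·
· ♙ · · · · · ·
· · ♙ · · · · ·
♙ · · ♙ ♙ ♙ ♙ ♙
♖ ♘ ♗ ♕ ♔ ♗ ♘ ♖


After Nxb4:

♜ · ♝ ♛ ♚ ♝ ♞ ♜
♟ ♟ ♟ ♟ ♟ ♟ ♟ ♟
· · · · · · · ·
· · · · · · · ·
· ♞ · · · · · ·
· · ♙ · · · · ·
♙ · · ♙ ♙ ♙ ♙ ♙
♖ ♘ ♗ ♕ ♔ ♗ ♘ ♖


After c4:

♜ · ♝ ♛ ♚ ♝ ♞ ♜
♟ ♟ ♟ ♟ ♟ ♟ ♟ ♟
· · · · · · · ·
· · · · · · · ·
· ♞ ♙ · · · · ·
· · · · · · · ·
♙ · · ♙ ♙ ♙ ♙ ♙
♖ ♘ ♗ ♕ ♔ ♗ ♘ ♖


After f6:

♜ · ♝ ♛ ♚ ♝ ♞ ♜
♟ ♟ ♟ ♟ ♟ · ♟ ♟
· · · · · ♟ · ·
· · · · · · · ·
· ♞ ♙ · · · · ·
· · · · · · · ·
♙ · · ♙ ♙ ♙ ♙ ♙
♖ ♘ ♗ ♕ ♔ ♗ ♘ ♖


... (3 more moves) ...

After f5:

♜ · ♝ ♛ · ♝ ♞ ♜
♟ ♟ ♟ ♟ ♟ ♚ ♟ ♟
· · · · · · · ·
· · ♙ · · ♟ · ·
♙ ♞ · · · · · ·
· · · · · · · ·
· · · ♙ ♙ ♙ ♙ ♙
♖ ♘ ♗ ♕ ♔ ♗ ♘ ♖


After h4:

♜ · ♝ ♛ · ♝ ♞ ♜
♟ ♟ ♟ ♟ ♟ ♚ ♟ ♟
· · · · · · · ·
· · ♙ · · ♟ · ·
♙ ♞ · · · · · ♙
· · · · · · · ·
· · · ♙ ♙ ♙ ♙ ·
♖ ♘ ♗ ♕ ♔ ♗ ♘ ♖



  a b c d e f g h
  ─────────────────
8│♜ · ♝ ♛ · ♝ ♞ ♜│8
7│♟ ♟ ♟ ♟ ♟ ♚ ♟ ♟│7
6│· · · · · · · ·│6
5│· · ♙ · · ♟ · ·│5
4│♙ ♞ · · · · · ♙│4
3│· · · · · · · ·│3
2│· · · ♙ ♙ ♙ ♙ ·│2
1│♖ ♘ ♗ ♕ ♔ ♗ ♘ ♖│1
  ─────────────────
  a b c d e f g h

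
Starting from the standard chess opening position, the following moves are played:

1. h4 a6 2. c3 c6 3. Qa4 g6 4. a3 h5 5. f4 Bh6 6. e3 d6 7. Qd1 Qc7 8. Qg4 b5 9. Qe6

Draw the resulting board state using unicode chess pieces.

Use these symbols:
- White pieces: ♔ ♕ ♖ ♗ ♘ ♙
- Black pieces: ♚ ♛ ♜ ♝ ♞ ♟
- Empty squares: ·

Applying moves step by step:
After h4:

♜ ♞ ♝ ♛ ♚ ♝ ♞ ♜
♟ ♟ ♟ ♟ ♟ ♟ ♟ ♟
· · · · · · · ·
· · · · · · · ·
· · · · · · · ♙
· · · · · · · ·
♙ ♙ ♙ ♙ ♙ ♙ ♙ ·
♖ ♘ ♗ ♕ ♔ ♗ ♘ ♖


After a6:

♜ ♞ ♝ ♛ ♚ ♝ ♞ ♜
· ♟ ♟ ♟ ♟ ♟ ♟ ♟
♟ · · · · · · ·
· · · · · · · ·
· · · · · · · ♙
· · · · · · · ·
♙ ♙ ♙ ♙ ♙ ♙ ♙ ·
♖ ♘ ♗ ♕ ♔ ♗ ♘ ♖


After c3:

♜ ♞ ♝ ♛ ♚ ♝ ♞ ♜
· ♟ ♟ ♟ ♟ ♟ ♟ ♟
♟ · · · · · · ·
· · · · · · · ·
· · · · · · · ♙
· · ♙ · · · · ·
♙ ♙ · ♙ ♙ ♙ ♙ ·
♖ ♘ ♗ ♕ ♔ ♗ ♘ ♖


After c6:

♜ ♞ ♝ ♛ ♚ ♝ ♞ ♜
· ♟ · ♟ ♟ ♟ ♟ ♟
♟ · ♟ · · · · ·
· · · · · · · ·
· · · · · · · ♙
· · ♙ · · · · ·
♙ ♙ · ♙ ♙ ♙ ♙ ·
♖ ♘ ♗ ♕ ♔ ♗ ♘ ♖


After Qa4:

♜ ♞ ♝ ♛ ♚ ♝ ♞ ♜
· ♟ · ♟ ♟ ♟ ♟ ♟
♟ · ♟ · · · · ·
· · · · · · · ·
♕ · · · · · · ♙
· · ♙ · · · · ·
♙ ♙ · ♙ ♙ ♙ ♙ ·
♖ ♘ ♗ · ♔ ♗ ♘ ♖


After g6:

♜ ♞ ♝ ♛ ♚ ♝ ♞ ♜
· ♟ · ♟ ♟ ♟ · ♟
♟ · ♟ · · · ♟ ·
· · · · · · · ·
♕ · · · · · · ♙
· · ♙ · · · · ·
♙ ♙ · ♙ ♙ ♙ ♙ ·
♖ ♘ ♗ · ♔ ♗ ♘ ♖


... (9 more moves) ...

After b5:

♜ ♞ ♝ · ♚ · ♞ ♜
· · ♛ · ♟ ♟ · ·
♟ · ♟ ♟ · · ♟ ♝
· ♟ · · · · · ♟
· · · · · ♙ ♕ ♙
♙ · ♙ · ♙ · · ·
· ♙ · ♙ · · ♙ ·
♖ ♘ ♗ · ♔ ♗ ♘ ♖


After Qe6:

♜ ♞ ♝ · ♚ · ♞ ♜
· · ♛ · ♟ ♟ · ·
♟ · ♟ ♟ ♕ · ♟ ♝
· ♟ · · · · · ♟
· · · · · ♙ · ♙
♙ · ♙ · ♙ · · ·
· ♙ · ♙ · · ♙ ·
♖ ♘ ♗ · ♔ ♗ ♘ ♖



  a b c d e f g h
  ─────────────────
8│♜ ♞ ♝ · ♚ · ♞ ♜│8
7│· · ♛ · ♟ ♟ · ·│7
6│♟ · ♟ ♟ ♕ · ♟ ♝│6
5│· ♟ · · · · · ♟│5
4│· · · · · ♙ · ♙│4
3│♙ · ♙ · ♙ · · ·│3
2│· ♙ · ♙ · · ♙ ·│2
1│♖ ♘ ♗ · ♔ ♗ ♘ ♖│1
  ─────────────────
  a b c d e f g h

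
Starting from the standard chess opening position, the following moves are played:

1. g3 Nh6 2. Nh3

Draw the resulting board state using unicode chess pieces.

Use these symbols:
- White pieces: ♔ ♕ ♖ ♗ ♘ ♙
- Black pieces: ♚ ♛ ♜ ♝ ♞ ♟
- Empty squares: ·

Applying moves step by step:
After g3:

♜ ♞ ♝ ♛ ♚ ♝ ♞ ♜
♟ ♟ ♟ ♟ ♟ ♟ ♟ ♟
· · · · · · · ·
· · · · · · · ·
· · · · · · · ·
· · · · · · ♙ ·
♙ ♙ ♙ ♙ ♙ ♙ · ♙
♖ ♘ ♗ ♕ ♔ ♗ ♘ ♖


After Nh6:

♜ ♞ ♝ ♛ ♚ ♝ · ♜
♟ ♟ ♟ ♟ ♟ ♟ ♟ ♟
· · · · · · · ♞
· · · · · · · ·
· · · · · · · ·
· · · · · · ♙ ·
♙ ♙ ♙ ♙ ♙ ♙ · ♙
♖ ♘ ♗ ♕ ♔ ♗ ♘ ♖


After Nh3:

♜ ♞ ♝ ♛ ♚ ♝ · ♜
♟ ♟ ♟ ♟ ♟ ♟ ♟ ♟
· · · · · · · ♞
· · · · · · · ·
· · · · · · · ·
· · · · · · ♙ ♘
♙ ♙ ♙ ♙ ♙ ♙ · ♙
♖ ♘ ♗ ♕ ♔ ♗ · ♖



  a b c d e f g h
  ─────────────────
8│♜ ♞ ♝ ♛ ♚ ♝ · ♜│8
7│♟ ♟ ♟ ♟ ♟ ♟ ♟ ♟│7
6│· · · · · · · ♞│6
5│· · · · · · · ·│5
4│· · · · · · · ·│4
3│· · · · · · ♙ ♘│3
2│♙ ♙ ♙ ♙ ♙ ♙ · ♙│2
1│♖ ♘ ♗ ♕ ♔ ♗ · ♖│1
  ─────────────────
  a b c d e f g h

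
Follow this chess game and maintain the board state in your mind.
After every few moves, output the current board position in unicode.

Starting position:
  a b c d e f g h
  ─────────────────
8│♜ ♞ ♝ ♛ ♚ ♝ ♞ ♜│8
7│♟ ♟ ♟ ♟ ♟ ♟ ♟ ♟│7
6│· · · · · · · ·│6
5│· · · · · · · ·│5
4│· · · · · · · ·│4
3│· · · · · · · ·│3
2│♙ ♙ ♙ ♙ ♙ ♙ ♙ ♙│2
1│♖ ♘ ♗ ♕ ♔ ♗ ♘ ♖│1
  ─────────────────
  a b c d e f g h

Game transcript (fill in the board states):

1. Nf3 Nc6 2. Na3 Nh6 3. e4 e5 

  a b c d e f g h
  ─────────────────
8│♜ · ♝ ♛ ♚ ♝ · ♜│8
7│♟ ♟ ♟ ♟ · ♟ ♟ ♟│7
6│· · ♞ · · · · ♞│6
5│· · · · ♟ · · ·│5
4│· · · · ♙ · · ·│4
3│♘ · · · · ♘ · ·│3
2│♙ ♙ ♙ ♙ · ♙ ♙ ♙│2
1│♖ · ♗ ♕ ♔ ♗ · ♖│1
  ─────────────────
  a b c d e f g h

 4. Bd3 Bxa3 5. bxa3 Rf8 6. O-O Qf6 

  a b c d e f g h
  ─────────────────
8│♜ · ♝ · ♚ ♜ · ·│8
7│♟ ♟ ♟ ♟ · ♟ ♟ ♟│7
6│· · ♞ · · ♛ · ♞│6
5│· · · · ♟ · · ·│5
4│· · · · ♙ · · ·│4
3│♙ · · ♗ · ♘ · ·│3
2│♙ · ♙ ♙ · ♙ ♙ ♙│2
1│♖ · ♗ ♕ · ♖ ♔ ·│1
  ─────────────────
  a b c d e f g h

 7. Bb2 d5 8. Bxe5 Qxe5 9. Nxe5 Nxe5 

  a b c d e f g h
  ─────────────────
8│♜ · ♝ · ♚ ♜ · ·│8
7│♟ ♟ ♟ · · ♟ ♟ ♟│7
6│· · · · · · · ♞│6
5│· · · ♟ ♞ · · ·│5
4│· · · · ♙ · · ·│4
3│♙ · · ♗ · · · ·│3
2│♙ · ♙ ♙ · ♙ ♙ ♙│2
1│♖ · · ♕ · ♖ ♔ ·│1
  ─────────────────
  a b c d e f g h

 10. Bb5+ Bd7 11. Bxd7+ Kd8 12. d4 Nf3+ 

  a b c d e f g h
  ─────────────────
8│♜ · · ♚ · ♜ · ·│8
7│♟ ♟ ♟ ♗ · ♟ ♟ ♟│7
6│· · · · · · · ♞│6
5│· · · ♟ · · · ·│5
4│· · · ♙ ♙ · · ·│4
3│♙ · · · · ♞ · ·│3
2│♙ · ♙ · · ♙ ♙ ♙│2
1│♖ · · ♕ · ♖ ♔ ·│1
  ─────────────────
  a b c d e f g h

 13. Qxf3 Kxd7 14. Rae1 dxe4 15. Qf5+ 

  a b c d e f g h
  ─────────────────
8│♜ · · · · ♜ · ·│8
7│♟ ♟ ♟ ♚ · ♟ ♟ ♟│7
6│· · · · · · · ♞│6
5│· · · · · ♕ · ·│5
4│· · · ♙ ♟ · · ·│4
3│♙ · · · · · · ·│3
2│♙ · ♙ · · ♙ ♙ ♙│2
1│· · · · ♖ ♖ ♔ ·│1
  ─────────────────
  a b c d e f g h
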